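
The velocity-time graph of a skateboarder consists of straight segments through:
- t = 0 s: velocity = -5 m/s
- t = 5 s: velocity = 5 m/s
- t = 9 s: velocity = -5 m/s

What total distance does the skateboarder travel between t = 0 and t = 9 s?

Total distance travelled is ∫|v| dt — sum the magnitudes of each area piece.
0–5 s: v = 0 at t = 2.5 s; triangle areas 6.25 + 6.25 = 12.5 m
5–9 s: v = 0 at t = 7 s; triangle areas 5 + 5 = 10 m
Total distance = 22.5 m

22.5 m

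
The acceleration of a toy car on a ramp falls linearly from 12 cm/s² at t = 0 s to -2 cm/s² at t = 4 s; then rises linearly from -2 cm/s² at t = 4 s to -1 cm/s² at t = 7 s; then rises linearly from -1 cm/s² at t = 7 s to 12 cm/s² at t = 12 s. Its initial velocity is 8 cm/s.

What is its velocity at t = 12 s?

51 cm/s

Δv equals the area under the a-t graph; then v = v₀ + Δv.
0–4 s: ½(12 + -2)(4) = 20 cm/s
4–7 s: ½(-2 + -1)(3) = -4.5 cm/s
7–12 s: ½(-1 + 12)(5) = 27.5 cm/s
Δv = 43 cm/s, so v(12) = 8 + (43) = 51 cm/s.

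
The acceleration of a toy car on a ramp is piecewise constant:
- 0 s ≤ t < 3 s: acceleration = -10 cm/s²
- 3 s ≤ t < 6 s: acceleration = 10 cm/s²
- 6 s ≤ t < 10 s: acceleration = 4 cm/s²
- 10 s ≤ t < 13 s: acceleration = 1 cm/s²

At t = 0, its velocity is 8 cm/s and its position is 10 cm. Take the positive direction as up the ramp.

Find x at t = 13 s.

108.5 cm

On each constant-a segment, Δv = aΔt and Δx = v₀Δt + ½aΔt²; chain segment to segment.
0–3 s: v starts 8 cm/s; Δx = 8·3 + ½·-10·3² = -21 cm; v ends -22 cm/s.
3–6 s: v starts -22 cm/s; Δx = -22·3 + ½·10·3² = -21 cm; v ends 8 cm/s.
6–10 s: v starts 8 cm/s; Δx = 8·4 + ½·4·4² = 64 cm; v ends 24 cm/s.
10–13 s: v starts 24 cm/s; Δx = 24·3 + ½·1·3² = 76.5 cm; v ends 27 cm/s.
x(13) = 10 + Σ Δx = 108.5 cm.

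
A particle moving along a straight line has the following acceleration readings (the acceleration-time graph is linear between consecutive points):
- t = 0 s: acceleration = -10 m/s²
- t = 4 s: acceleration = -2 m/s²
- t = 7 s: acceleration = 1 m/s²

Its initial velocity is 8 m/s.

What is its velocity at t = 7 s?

-17.5 m/s

Δv equals the area under the a-t graph; then v = v₀ + Δv.
0–4 s: ½(-10 + -2)(4) = -24 m/s
4–7 s: ½(-2 + 1)(3) = -1.5 m/s
Δv = -25.5 m/s, so v(7) = 8 + (-25.5) = -17.5 m/s.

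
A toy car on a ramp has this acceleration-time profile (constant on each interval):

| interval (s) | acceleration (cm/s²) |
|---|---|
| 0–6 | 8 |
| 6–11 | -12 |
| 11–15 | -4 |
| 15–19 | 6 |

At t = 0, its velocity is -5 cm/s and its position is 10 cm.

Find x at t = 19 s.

On each constant-a segment, Δv = aΔt and Δx = v₀Δt + ½aΔt²; chain segment to segment.
0–6 s: v starts -5 cm/s; Δx = -5·6 + ½·8·6² = 114 cm; v ends 43 cm/s.
6–11 s: v starts 43 cm/s; Δx = 43·5 + ½·-12·5² = 65 cm; v ends -17 cm/s.
11–15 s: v starts -17 cm/s; Δx = -17·4 + ½·-4·4² = -100 cm; v ends -33 cm/s.
15–19 s: v starts -33 cm/s; Δx = -33·4 + ½·6·4² = -84 cm; v ends -9 cm/s.
x(19) = 10 + Σ Δx = 5 cm.

5 cm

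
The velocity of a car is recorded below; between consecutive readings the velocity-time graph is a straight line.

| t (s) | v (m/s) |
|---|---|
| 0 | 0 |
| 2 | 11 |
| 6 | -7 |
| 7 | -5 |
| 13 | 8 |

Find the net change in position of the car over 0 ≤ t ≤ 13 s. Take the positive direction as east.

22 m

Displacement is the signed area under the v-t curve.
0–2 s: ½(0 + 11)(2) = 11 m
2–6 s: ½(11 + -7)(4) = 8 m
6–7 s: ½(-7 + -5)(1) = -6 m
7–13 s: ½(-5 + 8)(6) = 9 m
Net displacement = 22 m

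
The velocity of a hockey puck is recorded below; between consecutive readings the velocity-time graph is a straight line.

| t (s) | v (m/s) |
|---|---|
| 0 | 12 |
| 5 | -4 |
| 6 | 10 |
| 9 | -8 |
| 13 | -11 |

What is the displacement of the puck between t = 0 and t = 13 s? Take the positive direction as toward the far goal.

Net displacement equals the area under the velocity-time graph (areas below the axis count negative).
0–5 s: ½(12 + -4)(5) = 20 m
5–6 s: ½(-4 + 10)(1) = 3 m
6–9 s: ½(10 + -8)(3) = 3 m
9–13 s: ½(-8 + -11)(4) = -38 m
Net displacement = -12 m

-12 m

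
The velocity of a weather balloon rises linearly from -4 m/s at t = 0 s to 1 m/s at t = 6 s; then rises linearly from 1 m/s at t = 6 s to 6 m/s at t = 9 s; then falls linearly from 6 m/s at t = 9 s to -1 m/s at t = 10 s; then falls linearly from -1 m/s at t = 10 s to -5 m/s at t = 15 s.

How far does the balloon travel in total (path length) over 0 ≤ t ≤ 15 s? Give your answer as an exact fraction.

1342/35 m

Distance (not displacement) is the total path length: add the absolute areas under v-t.
0–6 s: v = 0 at t = 4.8 s; triangle areas 9.6 + 0.6 = 10.2 m
6–9 s: |½(1 + 6)(3)| = 10.5 m
9–10 s: v = 0 at t = 69/7 s; triangle areas 18/7 + 1/14 = 37/14 m
10–15 s: |½(-1 + -5)(5)| = 15 m
Total distance = 1342/35 m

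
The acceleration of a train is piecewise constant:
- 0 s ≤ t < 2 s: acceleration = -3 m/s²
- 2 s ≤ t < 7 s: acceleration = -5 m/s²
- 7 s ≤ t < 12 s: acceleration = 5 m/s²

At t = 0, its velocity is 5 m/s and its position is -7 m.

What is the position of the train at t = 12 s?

On each constant-a segment, Δv = aΔt and Δx = v₀Δt + ½aΔt²; chain segment to segment.
0–2 s: v starts 5 m/s; Δx = 5·2 + ½·-3·2² = 4 m; v ends -1 m/s.
2–7 s: v starts -1 m/s; Δx = -1·5 + ½·-5·5² = -67.5 m; v ends -26 m/s.
7–12 s: v starts -26 m/s; Δx = -26·5 + ½·5·5² = -67.5 m; v ends -1 m/s.
x(12) = -7 + Σ Δx = -138 m.

-138 m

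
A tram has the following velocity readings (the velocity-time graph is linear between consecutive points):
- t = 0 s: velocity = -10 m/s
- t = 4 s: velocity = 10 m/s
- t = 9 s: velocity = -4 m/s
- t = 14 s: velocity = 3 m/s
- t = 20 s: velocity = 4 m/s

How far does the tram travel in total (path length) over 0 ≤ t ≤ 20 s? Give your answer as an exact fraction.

989/14 m

Total distance travelled is ∫|v| dt — sum the magnitudes of each area piece.
0–4 s: v = 0 at t = 2 s; triangle areas 10 + 10 = 20 m
4–9 s: v = 0 at t = 53/7 s; triangle areas 125/7 + 20/7 = 145/7 m
9–14 s: v = 0 at t = 83/7 s; triangle areas 40/7 + 45/14 = 125/14 m
14–20 s: |½(3 + 4)(6)| = 21 m
Total distance = 989/14 m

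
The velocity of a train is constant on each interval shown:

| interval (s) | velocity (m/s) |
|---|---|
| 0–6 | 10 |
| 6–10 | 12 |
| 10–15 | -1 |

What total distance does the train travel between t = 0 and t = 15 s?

113 m

Distance (not displacement) is the total path length: add the absolute areas under v-t.
0–6 s: |10| × 6 = 60 m
6–10 s: |12| × 4 = 48 m
10–15 s: |-1| × 5 = 5 m
Total distance = 113 m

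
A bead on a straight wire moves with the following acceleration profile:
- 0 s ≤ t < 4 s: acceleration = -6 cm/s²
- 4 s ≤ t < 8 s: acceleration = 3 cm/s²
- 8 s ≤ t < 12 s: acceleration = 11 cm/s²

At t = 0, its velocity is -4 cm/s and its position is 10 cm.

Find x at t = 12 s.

On each constant-a segment, Δv = aΔt and Δx = v₀Δt + ½aΔt²; chain segment to segment.
0–4 s: v starts -4 cm/s; Δx = -4·4 + ½·-6·4² = -64 cm; v ends -28 cm/s.
4–8 s: v starts -28 cm/s; Δx = -28·4 + ½·3·4² = -88 cm; v ends -16 cm/s.
8–12 s: v starts -16 cm/s; Δx = -16·4 + ½·11·4² = 24 cm; v ends 28 cm/s.
x(12) = 10 + Σ Δx = -118 cm.

-118 cm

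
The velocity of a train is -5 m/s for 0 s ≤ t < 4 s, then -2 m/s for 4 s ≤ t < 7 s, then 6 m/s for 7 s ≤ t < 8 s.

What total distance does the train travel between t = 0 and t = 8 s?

32 m

Distance (not displacement) is the total path length: add the absolute areas under v-t.
0–4 s: |-5| × 4 = 20 m
4–7 s: |-2| × 3 = 6 m
7–8 s: |6| × 1 = 6 m
Total distance = 32 m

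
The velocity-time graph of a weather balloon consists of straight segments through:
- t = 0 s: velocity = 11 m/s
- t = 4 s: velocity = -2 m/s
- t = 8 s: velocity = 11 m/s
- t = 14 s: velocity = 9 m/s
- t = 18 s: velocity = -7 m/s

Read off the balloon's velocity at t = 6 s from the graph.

4.5 m/s

On 4–8 s the graph is linear from -2 to 11 m/s: v(6) = -2 + (11 − -2)·(6 − 4)/(8 − 4) = 4.5 m/s.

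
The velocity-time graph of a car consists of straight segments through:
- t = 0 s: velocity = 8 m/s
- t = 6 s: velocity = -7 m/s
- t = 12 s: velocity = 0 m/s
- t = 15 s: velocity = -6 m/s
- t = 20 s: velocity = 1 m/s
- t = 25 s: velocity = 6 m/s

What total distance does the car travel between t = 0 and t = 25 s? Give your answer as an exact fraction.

Total distance travelled is ∫|v| dt — sum the magnitudes of each area piece.
0–6 s: v = 0 at t = 3.2 s; triangle areas 12.8 + 9.8 = 22.6 m
6–12 s: |½(-7 + 0)(6)| = 21 m
12–15 s: |½(0 + -6)(3)| = 9 m
15–20 s: v = 0 at t = 135/7 s; triangle areas 90/7 + 5/14 = 185/14 m
20–25 s: |½(1 + 6)(5)| = 17.5 m
Total distance = 2916/35 m

2916/35 m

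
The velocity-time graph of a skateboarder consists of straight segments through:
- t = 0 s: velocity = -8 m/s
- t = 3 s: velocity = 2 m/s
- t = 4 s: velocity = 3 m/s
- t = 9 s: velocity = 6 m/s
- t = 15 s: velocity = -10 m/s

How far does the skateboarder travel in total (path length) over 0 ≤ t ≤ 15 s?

60.7 m

Total distance travelled is ∫|v| dt — sum the magnitudes of each area piece.
0–3 s: v = 0 at t = 2.4 s; triangle areas 9.6 + 0.6 = 10.2 m
3–4 s: |½(2 + 3)(1)| = 2.5 m
4–9 s: |½(3 + 6)(5)| = 22.5 m
9–15 s: v = 0 at t = 11.25 s; triangle areas 6.75 + 18.75 = 25.5 m
Total distance = 60.7 m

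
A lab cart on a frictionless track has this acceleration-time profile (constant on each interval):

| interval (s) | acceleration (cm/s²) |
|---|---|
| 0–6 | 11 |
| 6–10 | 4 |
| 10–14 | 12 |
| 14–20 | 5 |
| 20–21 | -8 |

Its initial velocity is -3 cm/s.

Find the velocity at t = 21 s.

149 cm/s

Δv equals the area under the a-t graph; then v = v₀ + Δv.
0–6 s: 11 × 6 = 66 cm/s
6–10 s: 4 × 4 = 16 cm/s
10–14 s: 12 × 4 = 48 cm/s
14–20 s: 5 × 6 = 30 cm/s
20–21 s: -8 × 1 = -8 cm/s
Δv = 152 cm/s, so v(21) = -3 + (152) = 149 cm/s.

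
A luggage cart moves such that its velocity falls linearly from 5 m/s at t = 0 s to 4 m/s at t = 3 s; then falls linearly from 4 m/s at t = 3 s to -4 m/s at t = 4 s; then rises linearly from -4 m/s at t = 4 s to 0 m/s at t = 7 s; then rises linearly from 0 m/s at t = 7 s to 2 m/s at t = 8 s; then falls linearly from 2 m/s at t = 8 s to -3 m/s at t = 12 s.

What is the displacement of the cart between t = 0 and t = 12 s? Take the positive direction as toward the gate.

Displacement is the signed area under the v-t curve.
0–3 s: ½(5 + 4)(3) = 13.5 m
3–4 s: ½(4 + -4)(1) = 0 m
4–7 s: ½(-4 + 0)(3) = -6 m
7–8 s: ½(0 + 2)(1) = 1 m
8–12 s: ½(2 + -3)(4) = -2 m
Net displacement = 6.5 m

6.5 m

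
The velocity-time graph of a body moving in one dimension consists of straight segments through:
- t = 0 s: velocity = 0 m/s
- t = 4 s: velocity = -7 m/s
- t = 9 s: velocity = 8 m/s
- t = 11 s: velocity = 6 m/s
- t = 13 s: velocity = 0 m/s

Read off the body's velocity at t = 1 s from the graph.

On 0–4 s the graph is linear from 0 to -7 m/s: v(1) = 0 + (-7 − 0)·(1 − 0)/(4 − 0) = -1.75 m/s.

-1.75 m/s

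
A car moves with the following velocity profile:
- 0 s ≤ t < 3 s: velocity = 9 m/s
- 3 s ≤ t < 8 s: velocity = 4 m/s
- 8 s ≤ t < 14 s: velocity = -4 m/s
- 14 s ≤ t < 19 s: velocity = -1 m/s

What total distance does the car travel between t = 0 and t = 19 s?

Total distance travelled is ∫|v| dt — sum the magnitudes of each area piece.
0–3 s: |9| × 3 = 27 m
3–8 s: |4| × 5 = 20 m
8–14 s: |-4| × 6 = 24 m
14–19 s: |-1| × 5 = 5 m
Total distance = 76 m

76 m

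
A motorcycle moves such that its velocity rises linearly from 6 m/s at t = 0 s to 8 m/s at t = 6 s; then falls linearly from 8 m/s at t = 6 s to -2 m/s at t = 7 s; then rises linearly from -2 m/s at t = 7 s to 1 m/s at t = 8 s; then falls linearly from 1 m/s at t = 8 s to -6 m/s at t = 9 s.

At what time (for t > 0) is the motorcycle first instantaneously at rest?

t = 6.8 s

v changes sign on 6–7 s (from 8 to -2); the graph is linear there, so v = 0 at t = 6 + (-8)·(7 − 6)/(-2 − 8) = 6.8 s.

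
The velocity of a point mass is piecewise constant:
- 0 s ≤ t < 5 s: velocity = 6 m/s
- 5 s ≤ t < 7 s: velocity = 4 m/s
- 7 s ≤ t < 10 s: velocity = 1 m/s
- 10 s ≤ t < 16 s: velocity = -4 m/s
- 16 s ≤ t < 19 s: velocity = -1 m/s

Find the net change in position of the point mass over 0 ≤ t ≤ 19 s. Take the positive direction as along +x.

14 m

Net displacement equals the area under the velocity-time graph (areas below the axis count negative).
0–5 s: 6 × 5 = 30 m
5–7 s: 4 × 2 = 8 m
7–10 s: 1 × 3 = 3 m
10–16 s: -4 × 6 = -24 m
16–19 s: -1 × 3 = -3 m
Net displacement = 14 m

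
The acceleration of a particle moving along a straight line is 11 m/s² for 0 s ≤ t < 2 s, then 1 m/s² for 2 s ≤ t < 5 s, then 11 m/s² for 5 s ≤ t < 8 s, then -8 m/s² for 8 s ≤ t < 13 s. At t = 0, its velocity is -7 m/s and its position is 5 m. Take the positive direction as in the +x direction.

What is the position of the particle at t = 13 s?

321 m

On each constant-a segment, Δv = aΔt and Δx = v₀Δt + ½aΔt²; chain segment to segment.
0–2 s: v starts -7 m/s; Δx = -7·2 + ½·11·2² = 8 m; v ends 15 m/s.
2–5 s: v starts 15 m/s; Δx = 15·3 + ½·1·3² = 49.5 m; v ends 18 m/s.
5–8 s: v starts 18 m/s; Δx = 18·3 + ½·11·3² = 103.5 m; v ends 51 m/s.
8–13 s: v starts 51 m/s; Δx = 51·5 + ½·-8·5² = 155 m; v ends 11 m/s.
x(13) = 5 + Σ Δx = 321 m.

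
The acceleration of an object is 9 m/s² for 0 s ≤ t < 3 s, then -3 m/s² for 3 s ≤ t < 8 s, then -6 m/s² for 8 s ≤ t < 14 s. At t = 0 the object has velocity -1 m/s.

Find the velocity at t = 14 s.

Δv equals the area under the a-t graph; then v = v₀ + Δv.
0–3 s: 9 × 3 = 27 m/s
3–8 s: -3 × 5 = -15 m/s
8–14 s: -6 × 6 = -36 m/s
Δv = -24 m/s, so v(14) = -1 + (-24) = -25 m/s.

-25 m/s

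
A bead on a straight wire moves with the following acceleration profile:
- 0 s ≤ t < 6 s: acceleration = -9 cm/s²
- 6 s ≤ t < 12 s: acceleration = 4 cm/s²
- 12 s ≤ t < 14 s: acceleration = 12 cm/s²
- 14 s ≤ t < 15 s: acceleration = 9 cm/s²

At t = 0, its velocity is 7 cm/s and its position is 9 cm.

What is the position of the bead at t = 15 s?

-337.5 cm

On each constant-a segment, Δv = aΔt and Δx = v₀Δt + ½aΔt²; chain segment to segment.
0–6 s: v starts 7 cm/s; Δx = 7·6 + ½·-9·6² = -120 cm; v ends -47 cm/s.
6–12 s: v starts -47 cm/s; Δx = -47·6 + ½·4·6² = -210 cm; v ends -23 cm/s.
12–14 s: v starts -23 cm/s; Δx = -23·2 + ½·12·2² = -22 cm; v ends 1 cm/s.
14–15 s: v starts 1 cm/s; Δx = 1·1 + ½·9·1² = 5.5 cm; v ends 10 cm/s.
x(15) = 9 + Σ Δx = -337.5 cm.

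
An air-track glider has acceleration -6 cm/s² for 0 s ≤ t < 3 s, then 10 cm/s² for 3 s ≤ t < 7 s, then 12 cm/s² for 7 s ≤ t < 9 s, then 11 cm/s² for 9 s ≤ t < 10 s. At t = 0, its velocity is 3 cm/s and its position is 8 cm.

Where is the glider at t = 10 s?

On each constant-a segment, Δv = aΔt and Δx = v₀Δt + ½aΔt²; chain segment to segment.
0–3 s: v starts 3 cm/s; Δx = 3·3 + ½·-6·3² = -18 cm; v ends -15 cm/s.
3–7 s: v starts -15 cm/s; Δx = -15·4 + ½·10·4² = 20 cm; v ends 25 cm/s.
7–9 s: v starts 25 cm/s; Δx = 25·2 + ½·12·2² = 74 cm; v ends 49 cm/s.
9–10 s: v starts 49 cm/s; Δx = 49·1 + ½·11·1² = 54.5 cm; v ends 60 cm/s.
x(10) = 8 + Σ Δx = 138.5 cm.

138.5 cm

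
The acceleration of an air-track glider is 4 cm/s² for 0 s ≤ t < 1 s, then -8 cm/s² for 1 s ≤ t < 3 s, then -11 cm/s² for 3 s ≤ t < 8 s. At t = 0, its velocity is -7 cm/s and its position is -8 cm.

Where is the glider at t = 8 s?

On each constant-a segment, Δv = aΔt and Δx = v₀Δt + ½aΔt²; chain segment to segment.
0–1 s: v starts -7 cm/s; Δx = -7·1 + ½·4·1² = -5 cm; v ends -3 cm/s.
1–3 s: v starts -3 cm/s; Δx = -3·2 + ½·-8·2² = -22 cm; v ends -19 cm/s.
3–8 s: v starts -19 cm/s; Δx = -19·5 + ½·-11·5² = -232.5 cm; v ends -74 cm/s.
x(8) = -8 + Σ Δx = -267.5 cm.

-267.5 cm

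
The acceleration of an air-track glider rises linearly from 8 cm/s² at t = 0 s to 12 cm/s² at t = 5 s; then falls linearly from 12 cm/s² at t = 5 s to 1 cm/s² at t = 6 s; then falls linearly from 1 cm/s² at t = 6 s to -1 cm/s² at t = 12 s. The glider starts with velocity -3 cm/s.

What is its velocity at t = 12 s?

53.5 cm/s

Δv equals the area under the a-t graph; then v = v₀ + Δv.
0–5 s: ½(8 + 12)(5) = 50 cm/s
5–6 s: ½(12 + 1)(1) = 6.5 cm/s
6–12 s: ½(1 + -1)(6) = 0 cm/s
Δv = 56.5 cm/s, so v(12) = -3 + (56.5) = 53.5 cm/s.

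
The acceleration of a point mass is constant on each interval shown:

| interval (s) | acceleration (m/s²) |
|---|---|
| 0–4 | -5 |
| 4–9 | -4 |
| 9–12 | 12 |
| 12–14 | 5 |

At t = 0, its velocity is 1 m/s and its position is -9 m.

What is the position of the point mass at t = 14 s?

-249 m

On each constant-a segment, Δv = aΔt and Δx = v₀Δt + ½aΔt²; chain segment to segment.
0–4 s: v starts 1 m/s; Δx = 1·4 + ½·-5·4² = -36 m; v ends -19 m/s.
4–9 s: v starts -19 m/s; Δx = -19·5 + ½·-4·5² = -145 m; v ends -39 m/s.
9–12 s: v starts -39 m/s; Δx = -39·3 + ½·12·3² = -63 m; v ends -3 m/s.
12–14 s: v starts -3 m/s; Δx = -3·2 + ½·5·2² = 4 m; v ends 7 m/s.
x(14) = -9 + Σ Δx = -249 m.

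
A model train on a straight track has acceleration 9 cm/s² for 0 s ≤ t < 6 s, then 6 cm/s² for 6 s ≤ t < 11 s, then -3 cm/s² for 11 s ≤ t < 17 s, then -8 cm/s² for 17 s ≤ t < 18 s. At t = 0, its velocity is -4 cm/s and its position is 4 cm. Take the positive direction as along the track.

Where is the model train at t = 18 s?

On each constant-a segment, Δv = aΔt and Δx = v₀Δt + ½aΔt²; chain segment to segment.
0–6 s: v starts -4 cm/s; Δx = -4·6 + ½·9·6² = 138 cm; v ends 50 cm/s.
6–11 s: v starts 50 cm/s; Δx = 50·5 + ½·6·5² = 325 cm; v ends 80 cm/s.
11–17 s: v starts 80 cm/s; Δx = 80·6 + ½·-3·6² = 426 cm; v ends 62 cm/s.
17–18 s: v starts 62 cm/s; Δx = 62·1 + ½·-8·1² = 58 cm; v ends 54 cm/s.
x(18) = 4 + Σ Δx = 951 cm.

951 cm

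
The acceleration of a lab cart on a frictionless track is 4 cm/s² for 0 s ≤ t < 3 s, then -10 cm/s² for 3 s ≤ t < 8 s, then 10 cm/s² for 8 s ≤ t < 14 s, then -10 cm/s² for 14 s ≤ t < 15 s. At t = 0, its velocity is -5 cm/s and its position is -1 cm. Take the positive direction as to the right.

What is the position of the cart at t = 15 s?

-154 cm

On each constant-a segment, Δv = aΔt and Δx = v₀Δt + ½aΔt²; chain segment to segment.
0–3 s: v starts -5 cm/s; Δx = -5·3 + ½·4·3² = 3 cm; v ends 7 cm/s.
3–8 s: v starts 7 cm/s; Δx = 7·5 + ½·-10·5² = -90 cm; v ends -43 cm/s.
8–14 s: v starts -43 cm/s; Δx = -43·6 + ½·10·6² = -78 cm; v ends 17 cm/s.
14–15 s: v starts 17 cm/s; Δx = 17·1 + ½·-10·1² = 12 cm; v ends 7 cm/s.
x(15) = -1 + Σ Δx = -154 cm.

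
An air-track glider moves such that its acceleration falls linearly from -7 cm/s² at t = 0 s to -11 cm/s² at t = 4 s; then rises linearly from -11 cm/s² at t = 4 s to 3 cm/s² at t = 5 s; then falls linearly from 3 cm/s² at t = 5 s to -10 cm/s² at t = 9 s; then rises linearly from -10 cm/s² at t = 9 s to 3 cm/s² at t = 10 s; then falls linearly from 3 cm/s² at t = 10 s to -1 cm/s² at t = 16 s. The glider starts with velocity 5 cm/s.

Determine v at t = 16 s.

Δv equals the area under the a-t graph; then v = v₀ + Δv.
0–4 s: ½(-7 + -11)(4) = -36 cm/s
4–5 s: ½(-11 + 3)(1) = -4 cm/s
5–9 s: ½(3 + -10)(4) = -14 cm/s
9–10 s: ½(-10 + 3)(1) = -3.5 cm/s
10–16 s: ½(3 + -1)(6) = 6 cm/s
Δv = -51.5 cm/s, so v(16) = 5 + (-51.5) = -46.5 cm/s.

-46.5 cm/s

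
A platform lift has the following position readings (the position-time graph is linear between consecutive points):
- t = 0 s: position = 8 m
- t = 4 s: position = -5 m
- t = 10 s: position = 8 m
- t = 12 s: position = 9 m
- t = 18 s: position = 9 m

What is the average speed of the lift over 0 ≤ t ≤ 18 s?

1.5 m/s

Average speed = (total path length)/(elapsed time); on a piecewise-linear x-t graph the path length is Σ|Δx|.
0–4 s: |Δx| = |-5 − 8| = 13 m
4–10 s: |Δx| = |8 − -5| = 13 m
10–12 s: |Δx| = |9 − 8| = 1 m
12–18 s: |Δx| = |9 − 9| = 0 m
Total path = 27 m; average speed = 27/18 = 1.5 m/s.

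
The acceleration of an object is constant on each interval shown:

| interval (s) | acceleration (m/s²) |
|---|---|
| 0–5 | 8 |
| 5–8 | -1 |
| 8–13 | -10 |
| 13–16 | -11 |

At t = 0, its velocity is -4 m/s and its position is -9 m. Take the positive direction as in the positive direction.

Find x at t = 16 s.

On each constant-a segment, Δv = aΔt and Δx = v₀Δt + ½aΔt²; chain segment to segment.
0–5 s: v starts -4 m/s; Δx = -4·5 + ½·8·5² = 80 m; v ends 36 m/s.
5–8 s: v starts 36 m/s; Δx = 36·3 + ½·-1·3² = 103.5 m; v ends 33 m/s.
8–13 s: v starts 33 m/s; Δx = 33·5 + ½·-10·5² = 40 m; v ends -17 m/s.
13–16 s: v starts -17 m/s; Δx = -17·3 + ½·-11·3² = -100.5 m; v ends -50 m/s.
x(16) = -9 + Σ Δx = 114 m.

114 m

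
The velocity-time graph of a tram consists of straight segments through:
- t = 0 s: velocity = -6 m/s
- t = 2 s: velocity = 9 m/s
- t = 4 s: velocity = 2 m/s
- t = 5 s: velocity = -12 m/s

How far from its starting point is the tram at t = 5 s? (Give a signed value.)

Displacement is the signed area under the v-t curve.
0–2 s: ½(-6 + 9)(2) = 3 m
2–4 s: ½(9 + 2)(2) = 11 m
4–5 s: ½(2 + -12)(1) = -5 m
Net displacement = 9 m

9 m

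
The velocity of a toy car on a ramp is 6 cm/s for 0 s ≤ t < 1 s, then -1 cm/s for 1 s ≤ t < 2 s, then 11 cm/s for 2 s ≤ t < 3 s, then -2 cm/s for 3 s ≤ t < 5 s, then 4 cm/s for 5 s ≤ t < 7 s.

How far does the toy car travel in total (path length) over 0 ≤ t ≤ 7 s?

Distance (not displacement) is the total path length: add the absolute areas under v-t.
0–1 s: |6| × 1 = 6 cm
1–2 s: |-1| × 1 = 1 cm
2–3 s: |11| × 1 = 11 cm
3–5 s: |-2| × 2 = 4 cm
5–7 s: |4| × 2 = 8 cm
Total distance = 30 cm

30 cm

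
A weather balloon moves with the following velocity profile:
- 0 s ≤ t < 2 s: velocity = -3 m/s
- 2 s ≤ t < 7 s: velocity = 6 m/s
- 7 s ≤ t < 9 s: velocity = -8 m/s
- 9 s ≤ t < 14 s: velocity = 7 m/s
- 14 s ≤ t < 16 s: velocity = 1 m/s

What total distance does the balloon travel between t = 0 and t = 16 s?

Distance (not displacement) is the total path length: add the absolute areas under v-t.
0–2 s: |-3| × 2 = 6 m
2–7 s: |6| × 5 = 30 m
7–9 s: |-8| × 2 = 16 m
9–14 s: |7| × 5 = 35 m
14–16 s: |1| × 2 = 2 m
Total distance = 89 m

89 m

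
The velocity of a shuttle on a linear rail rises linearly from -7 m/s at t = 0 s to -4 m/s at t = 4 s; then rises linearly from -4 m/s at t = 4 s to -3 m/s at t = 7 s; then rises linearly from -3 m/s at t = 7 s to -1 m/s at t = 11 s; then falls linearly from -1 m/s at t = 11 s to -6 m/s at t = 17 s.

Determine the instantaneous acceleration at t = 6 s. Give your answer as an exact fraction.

1/3 m/s²

Acceleration is the slope of the v-t graph on 4–7 s: (-3 − -4)/(7 − 4) = 1/3 m/s².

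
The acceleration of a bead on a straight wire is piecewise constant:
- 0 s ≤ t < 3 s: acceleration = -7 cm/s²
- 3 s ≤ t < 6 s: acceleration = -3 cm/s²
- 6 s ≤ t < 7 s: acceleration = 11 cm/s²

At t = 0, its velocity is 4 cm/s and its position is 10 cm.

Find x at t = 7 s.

-94.5 cm

On each constant-a segment, Δv = aΔt and Δx = v₀Δt + ½aΔt²; chain segment to segment.
0–3 s: v starts 4 cm/s; Δx = 4·3 + ½·-7·3² = -19.5 cm; v ends -17 cm/s.
3–6 s: v starts -17 cm/s; Δx = -17·3 + ½·-3·3² = -64.5 cm; v ends -26 cm/s.
6–7 s: v starts -26 cm/s; Δx = -26·1 + ½·11·1² = -20.5 cm; v ends -15 cm/s.
x(7) = 10 + Σ Δx = -94.5 cm.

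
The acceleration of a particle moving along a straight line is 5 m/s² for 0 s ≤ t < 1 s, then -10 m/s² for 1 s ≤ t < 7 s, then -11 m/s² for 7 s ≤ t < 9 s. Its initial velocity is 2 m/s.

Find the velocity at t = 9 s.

Δv equals the area under the a-t graph; then v = v₀ + Δv.
0–1 s: 5 × 1 = 5 m/s
1–7 s: -10 × 6 = -60 m/s
7–9 s: -11 × 2 = -22 m/s
Δv = -77 m/s, so v(9) = 2 + (-77) = -75 m/s.

-75 m/s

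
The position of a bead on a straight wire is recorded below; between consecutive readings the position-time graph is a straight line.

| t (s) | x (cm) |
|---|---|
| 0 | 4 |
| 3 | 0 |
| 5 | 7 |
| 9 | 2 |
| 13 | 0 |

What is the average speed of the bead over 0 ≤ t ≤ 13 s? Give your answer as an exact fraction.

Average speed = (total path length)/(elapsed time); on a piecewise-linear x-t graph the path length is Σ|Δx|.
0–3 s: |Δx| = |0 − 4| = 4 cm
3–5 s: |Δx| = |7 − 0| = 7 cm
5–9 s: |Δx| = |2 − 7| = 5 cm
9–13 s: |Δx| = |0 − 2| = 2 cm
Total path = 18 cm; average speed = 18/13 = 18/13 cm/s.

18/13 cm/s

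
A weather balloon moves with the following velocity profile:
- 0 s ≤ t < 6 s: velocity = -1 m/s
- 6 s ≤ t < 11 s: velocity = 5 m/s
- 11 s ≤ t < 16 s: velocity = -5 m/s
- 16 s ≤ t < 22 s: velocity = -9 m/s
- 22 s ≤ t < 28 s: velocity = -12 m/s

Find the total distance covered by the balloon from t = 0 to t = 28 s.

182 m

Distance (not displacement) is the total path length: add the absolute areas under v-t.
0–6 s: |-1| × 6 = 6 m
6–11 s: |5| × 5 = 25 m
11–16 s: |-5| × 5 = 25 m
16–22 s: |-9| × 6 = 54 m
22–28 s: |-12| × 6 = 72 m
Total distance = 182 m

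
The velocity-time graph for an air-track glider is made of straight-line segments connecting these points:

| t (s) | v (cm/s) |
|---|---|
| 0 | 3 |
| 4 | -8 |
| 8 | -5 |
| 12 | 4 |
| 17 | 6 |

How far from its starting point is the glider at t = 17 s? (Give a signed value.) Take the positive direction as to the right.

-13 cm

Displacement is the signed area under the v-t curve.
0–4 s: ½(3 + -8)(4) = -10 cm
4–8 s: ½(-8 + -5)(4) = -26 cm
8–12 s: ½(-5 + 4)(4) = -2 cm
12–17 s: ½(4 + 6)(5) = 25 cm
Net displacement = -13 cm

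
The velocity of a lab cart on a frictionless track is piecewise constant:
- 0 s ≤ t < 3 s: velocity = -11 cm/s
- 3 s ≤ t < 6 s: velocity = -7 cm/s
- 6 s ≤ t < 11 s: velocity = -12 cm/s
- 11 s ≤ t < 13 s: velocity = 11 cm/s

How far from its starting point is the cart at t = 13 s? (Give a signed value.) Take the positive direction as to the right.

Displacement is the signed area under the v-t curve.
0–3 s: -11 × 3 = -33 cm
3–6 s: -7 × 3 = -21 cm
6–11 s: -12 × 5 = -60 cm
11–13 s: 11 × 2 = 22 cm
Net displacement = -92 cm

-92 cm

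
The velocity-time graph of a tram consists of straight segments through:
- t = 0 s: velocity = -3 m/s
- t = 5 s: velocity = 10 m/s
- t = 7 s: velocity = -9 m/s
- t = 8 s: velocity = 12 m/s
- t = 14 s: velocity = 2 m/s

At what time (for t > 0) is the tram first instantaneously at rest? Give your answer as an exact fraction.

t = 15/13 s

v changes sign on 0–5 s (from -3 to 10); the graph is linear there, so v = 0 at t = 0 + (3)·(5 − 0)/(10 − -3) = 15/13 s.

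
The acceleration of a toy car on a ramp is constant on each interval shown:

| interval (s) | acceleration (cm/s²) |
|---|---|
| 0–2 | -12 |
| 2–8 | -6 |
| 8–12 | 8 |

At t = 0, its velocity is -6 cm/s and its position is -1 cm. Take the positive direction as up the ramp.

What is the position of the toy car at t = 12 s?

-525 cm

On each constant-a segment, Δv = aΔt and Δx = v₀Δt + ½aΔt²; chain segment to segment.
0–2 s: v starts -6 cm/s; Δx = -6·2 + ½·-12·2² = -36 cm; v ends -30 cm/s.
2–8 s: v starts -30 cm/s; Δx = -30·6 + ½·-6·6² = -288 cm; v ends -66 cm/s.
8–12 s: v starts -66 cm/s; Δx = -66·4 + ½·8·4² = -200 cm; v ends -34 cm/s.
x(12) = -1 + Σ Δx = -525 cm.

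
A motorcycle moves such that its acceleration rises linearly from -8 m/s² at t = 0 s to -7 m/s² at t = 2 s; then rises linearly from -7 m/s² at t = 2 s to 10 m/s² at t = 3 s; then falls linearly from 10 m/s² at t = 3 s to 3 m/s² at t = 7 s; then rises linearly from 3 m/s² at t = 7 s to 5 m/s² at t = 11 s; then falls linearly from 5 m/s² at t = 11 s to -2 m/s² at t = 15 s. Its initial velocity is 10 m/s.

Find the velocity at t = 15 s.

44.5 m/s

Δv equals the area under the a-t graph; then v = v₀ + Δv.
0–2 s: ½(-8 + -7)(2) = -15 m/s
2–3 s: ½(-7 + 10)(1) = 1.5 m/s
3–7 s: ½(10 + 3)(4) = 26 m/s
7–11 s: ½(3 + 5)(4) = 16 m/s
11–15 s: ½(5 + -2)(4) = 6 m/s
Δv = 34.5 m/s, so v(15) = 10 + (34.5) = 44.5 m/s.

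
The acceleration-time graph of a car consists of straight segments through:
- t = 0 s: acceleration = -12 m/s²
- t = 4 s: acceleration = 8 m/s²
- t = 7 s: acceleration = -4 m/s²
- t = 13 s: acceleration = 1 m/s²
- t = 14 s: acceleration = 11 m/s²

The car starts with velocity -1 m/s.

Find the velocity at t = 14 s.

Δv equals the area under the a-t graph; then v = v₀ + Δv.
0–4 s: ½(-12 + 8)(4) = -8 m/s
4–7 s: ½(8 + -4)(3) = 6 m/s
7–13 s: ½(-4 + 1)(6) = -9 m/s
13–14 s: ½(1 + 11)(1) = 6 m/s
Δv = -5 m/s, so v(14) = -1 + (-5) = -6 m/s.

-6 m/s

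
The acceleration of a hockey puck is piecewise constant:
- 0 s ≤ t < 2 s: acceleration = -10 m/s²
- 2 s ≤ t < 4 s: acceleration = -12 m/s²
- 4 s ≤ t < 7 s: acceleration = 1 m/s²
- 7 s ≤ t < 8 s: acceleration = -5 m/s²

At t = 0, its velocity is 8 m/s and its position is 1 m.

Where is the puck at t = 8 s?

-190 m

On each constant-a segment, Δv = aΔt and Δx = v₀Δt + ½aΔt²; chain segment to segment.
0–2 s: v starts 8 m/s; Δx = 8·2 + ½·-10·2² = -4 m; v ends -12 m/s.
2–4 s: v starts -12 m/s; Δx = -12·2 + ½·-12·2² = -48 m; v ends -36 m/s.
4–7 s: v starts -36 m/s; Δx = -36·3 + ½·1·3² = -103.5 m; v ends -33 m/s.
7–8 s: v starts -33 m/s; Δx = -33·1 + ½·-5·1² = -35.5 m; v ends -38 m/s.
x(8) = 1 + Σ Δx = -190 m.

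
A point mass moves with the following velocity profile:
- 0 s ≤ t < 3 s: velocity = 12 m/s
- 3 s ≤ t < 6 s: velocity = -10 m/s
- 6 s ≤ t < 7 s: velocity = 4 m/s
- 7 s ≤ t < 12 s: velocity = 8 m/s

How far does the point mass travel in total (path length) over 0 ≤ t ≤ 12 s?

Distance (not displacement) is the total path length: add the absolute areas under v-t.
0–3 s: |12| × 3 = 36 m
3–6 s: |-10| × 3 = 30 m
6–7 s: |4| × 1 = 4 m
7–12 s: |8| × 5 = 40 m
Total distance = 110 m

110 m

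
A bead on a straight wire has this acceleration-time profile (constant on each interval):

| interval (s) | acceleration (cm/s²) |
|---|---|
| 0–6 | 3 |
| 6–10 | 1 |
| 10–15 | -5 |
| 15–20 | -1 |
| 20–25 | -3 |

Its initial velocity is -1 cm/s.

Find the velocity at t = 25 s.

Δv equals the area under the a-t graph; then v = v₀ + Δv.
0–6 s: 3 × 6 = 18 cm/s
6–10 s: 1 × 4 = 4 cm/s
10–15 s: -5 × 5 = -25 cm/s
15–20 s: -1 × 5 = -5 cm/s
20–25 s: -3 × 5 = -15 cm/s
Δv = -23 cm/s, so v(25) = -1 + (-23) = -24 cm/s.

-24 cm/s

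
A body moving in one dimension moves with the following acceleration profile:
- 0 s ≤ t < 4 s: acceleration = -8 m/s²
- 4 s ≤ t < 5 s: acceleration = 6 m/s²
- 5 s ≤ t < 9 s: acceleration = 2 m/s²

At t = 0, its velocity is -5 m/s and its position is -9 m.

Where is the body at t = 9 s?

On each constant-a segment, Δv = aΔt and Δx = v₀Δt + ½aΔt²; chain segment to segment.
0–4 s: v starts -5 m/s; Δx = -5·4 + ½·-8·4² = -84 m; v ends -37 m/s.
4–5 s: v starts -37 m/s; Δx = -37·1 + ½·6·1² = -34 m; v ends -31 m/s.
5–9 s: v starts -31 m/s; Δx = -31·4 + ½·2·4² = -108 m; v ends -23 m/s.
x(9) = -9 + Σ Δx = -235 m.

-235 m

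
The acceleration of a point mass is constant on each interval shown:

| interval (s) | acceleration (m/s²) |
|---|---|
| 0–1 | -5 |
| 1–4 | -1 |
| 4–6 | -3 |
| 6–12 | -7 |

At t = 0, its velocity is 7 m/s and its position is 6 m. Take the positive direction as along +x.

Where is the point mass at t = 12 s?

-164 m

On each constant-a segment, Δv = aΔt and Δx = v₀Δt + ½aΔt²; chain segment to segment.
0–1 s: v starts 7 m/s; Δx = 7·1 + ½·-5·1² = 4.5 m; v ends 2 m/s.
1–4 s: v starts 2 m/s; Δx = 2·3 + ½·-1·3² = 1.5 m; v ends -1 m/s.
4–6 s: v starts -1 m/s; Δx = -1·2 + ½·-3·2² = -8 m; v ends -7 m/s.
6–12 s: v starts -7 m/s; Δx = -7·6 + ½·-7·6² = -168 m; v ends -49 m/s.
x(12) = 6 + Σ Δx = -164 m.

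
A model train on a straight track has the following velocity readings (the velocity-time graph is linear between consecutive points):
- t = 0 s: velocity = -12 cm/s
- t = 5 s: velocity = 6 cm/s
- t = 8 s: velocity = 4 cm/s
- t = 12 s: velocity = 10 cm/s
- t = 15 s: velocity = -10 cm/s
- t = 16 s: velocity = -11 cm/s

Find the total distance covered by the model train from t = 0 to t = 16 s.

Distance (not displacement) is the total path length: add the absolute areas under v-t.
0–5 s: v = 0 at t = 10/3 s; triangle areas 20 + 5 = 25 cm
5–8 s: |½(6 + 4)(3)| = 15 cm
8–12 s: |½(4 + 10)(4)| = 28 cm
12–15 s: v = 0 at t = 13.5 s; triangle areas 7.5 + 7.5 = 15 cm
15–16 s: |½(-10 + -11)(1)| = 10.5 cm
Total distance = 93.5 cm

93.5 cm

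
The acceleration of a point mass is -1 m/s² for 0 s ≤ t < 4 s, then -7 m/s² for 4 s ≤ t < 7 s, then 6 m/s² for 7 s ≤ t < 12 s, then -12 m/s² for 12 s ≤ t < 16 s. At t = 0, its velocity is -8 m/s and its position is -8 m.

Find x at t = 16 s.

On each constant-a segment, Δv = aΔt and Δx = v₀Δt + ½aΔt²; chain segment to segment.
0–4 s: v starts -8 m/s; Δx = -8·4 + ½·-1·4² = -40 m; v ends -12 m/s.
4–7 s: v starts -12 m/s; Δx = -12·3 + ½·-7·3² = -67.5 m; v ends -33 m/s.
7–12 s: v starts -33 m/s; Δx = -33·5 + ½·6·5² = -90 m; v ends -3 m/s.
12–16 s: v starts -3 m/s; Δx = -3·4 + ½·-12·4² = -108 m; v ends -51 m/s.
x(16) = -8 + Σ Δx = -313.5 m.

-313.5 m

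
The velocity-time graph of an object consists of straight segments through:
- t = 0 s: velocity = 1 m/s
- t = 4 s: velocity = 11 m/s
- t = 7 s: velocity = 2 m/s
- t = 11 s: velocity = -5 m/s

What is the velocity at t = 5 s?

8 m/s

On 4–7 s the graph is linear from 11 to 2 m/s: v(5) = 11 + (2 − 11)·(5 − 4)/(7 − 4) = 8 m/s.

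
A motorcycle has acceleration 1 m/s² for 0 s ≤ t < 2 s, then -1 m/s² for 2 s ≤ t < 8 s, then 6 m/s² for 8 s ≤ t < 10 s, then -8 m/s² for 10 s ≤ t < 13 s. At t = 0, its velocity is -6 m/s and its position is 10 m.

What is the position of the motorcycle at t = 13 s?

On each constant-a segment, Δv = aΔt and Δx = v₀Δt + ½aΔt²; chain segment to segment.
0–2 s: v starts -6 m/s; Δx = -6·2 + ½·1·2² = -10 m; v ends -4 m/s.
2–8 s: v starts -4 m/s; Δx = -4·6 + ½·-1·6² = -42 m; v ends -10 m/s.
8–10 s: v starts -10 m/s; Δx = -10·2 + ½·6·2² = -8 m; v ends 2 m/s.
10–13 s: v starts 2 m/s; Δx = 2·3 + ½·-8·3² = -30 m; v ends -22 m/s.
x(13) = 10 + Σ Δx = -80 m.

-80 m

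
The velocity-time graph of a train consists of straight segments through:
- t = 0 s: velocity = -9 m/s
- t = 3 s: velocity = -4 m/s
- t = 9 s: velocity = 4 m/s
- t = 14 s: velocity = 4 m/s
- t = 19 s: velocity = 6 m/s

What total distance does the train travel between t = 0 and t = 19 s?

Distance (not displacement) is the total path length: add the absolute areas under v-t.
0–3 s: |½(-9 + -4)(3)| = 19.5 m
3–9 s: v = 0 at t = 6 s; triangle areas 6 + 6 = 12 m
9–14 s: |4| × 5 = 20 m
14–19 s: |½(4 + 6)(5)| = 25 m
Total distance = 76.5 m

76.5 m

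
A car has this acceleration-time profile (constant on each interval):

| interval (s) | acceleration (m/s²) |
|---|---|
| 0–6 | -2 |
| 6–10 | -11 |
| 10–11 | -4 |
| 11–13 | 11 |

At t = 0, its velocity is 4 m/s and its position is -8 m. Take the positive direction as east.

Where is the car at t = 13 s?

On each constant-a segment, Δv = aΔt and Δx = v₀Δt + ½aΔt²; chain segment to segment.
0–6 s: v starts 4 m/s; Δx = 4·6 + ½·-2·6² = -12 m; v ends -8 m/s.
6–10 s: v starts -8 m/s; Δx = -8·4 + ½·-11·4² = -120 m; v ends -52 m/s.
10–11 s: v starts -52 m/s; Δx = -52·1 + ½·-4·1² = -54 m; v ends -56 m/s.
11–13 s: v starts -56 m/s; Δx = -56·2 + ½·11·2² = -90 m; v ends -34 m/s.
x(13) = -8 + Σ Δx = -284 m.

-284 m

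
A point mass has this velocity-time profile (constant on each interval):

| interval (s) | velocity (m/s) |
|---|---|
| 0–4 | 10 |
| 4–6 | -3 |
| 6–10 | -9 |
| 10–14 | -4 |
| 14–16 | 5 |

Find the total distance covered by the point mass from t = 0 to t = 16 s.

Distance (not displacement) is the total path length: add the absolute areas under v-t.
0–4 s: |10| × 4 = 40 m
4–6 s: |-3| × 2 = 6 m
6–10 s: |-9| × 4 = 36 m
10–14 s: |-4| × 4 = 16 m
14–16 s: |5| × 2 = 10 m
Total distance = 108 m

108 m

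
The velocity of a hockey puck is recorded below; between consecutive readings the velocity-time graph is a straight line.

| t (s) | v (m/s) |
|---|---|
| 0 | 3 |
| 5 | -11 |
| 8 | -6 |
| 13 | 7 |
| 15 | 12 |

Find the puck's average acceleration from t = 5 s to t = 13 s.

2.25 m/s²

Average acceleration = Δv/Δt = (7 − -11)/(13 − 5) = 2.25 m/s².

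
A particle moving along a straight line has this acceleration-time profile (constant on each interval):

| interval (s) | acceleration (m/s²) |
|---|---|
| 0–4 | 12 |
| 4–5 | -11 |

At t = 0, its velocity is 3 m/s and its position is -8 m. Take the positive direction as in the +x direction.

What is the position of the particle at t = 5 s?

On each constant-a segment, Δv = aΔt and Δx = v₀Δt + ½aΔt²; chain segment to segment.
0–4 s: v starts 3 m/s; Δx = 3·4 + ½·12·4² = 108 m; v ends 51 m/s.
4–5 s: v starts 51 m/s; Δx = 51·1 + ½·-11·1² = 45.5 m; v ends 40 m/s.
x(5) = -8 + Σ Δx = 145.5 m.

145.5 m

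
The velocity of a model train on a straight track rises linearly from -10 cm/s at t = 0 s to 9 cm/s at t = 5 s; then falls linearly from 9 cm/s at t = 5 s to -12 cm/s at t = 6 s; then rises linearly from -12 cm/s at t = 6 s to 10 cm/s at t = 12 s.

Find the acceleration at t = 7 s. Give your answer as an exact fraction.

Acceleration is the slope of the v-t graph on 6–12 s: (10 − -12)/(12 − 6) = 11/3 cm/s².

11/3 cm/s²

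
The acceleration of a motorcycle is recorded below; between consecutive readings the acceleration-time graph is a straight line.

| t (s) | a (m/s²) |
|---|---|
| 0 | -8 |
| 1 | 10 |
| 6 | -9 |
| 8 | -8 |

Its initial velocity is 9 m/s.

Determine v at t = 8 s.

-4.5 m/s

Δv equals the area under the a-t graph; then v = v₀ + Δv.
0–1 s: ½(-8 + 10)(1) = 1 m/s
1–6 s: ½(10 + -9)(5) = 2.5 m/s
6–8 s: ½(-9 + -8)(2) = -17 m/s
Δv = -13.5 m/s, so v(8) = 9 + (-13.5) = -4.5 m/s.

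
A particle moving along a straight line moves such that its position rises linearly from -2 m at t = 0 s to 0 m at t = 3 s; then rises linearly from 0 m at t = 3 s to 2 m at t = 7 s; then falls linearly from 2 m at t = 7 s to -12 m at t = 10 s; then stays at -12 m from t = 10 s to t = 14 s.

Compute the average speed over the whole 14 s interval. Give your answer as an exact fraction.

9/7 m/s

Average speed = (total path length)/(elapsed time); on a piecewise-linear x-t graph the path length is Σ|Δx|.
0–3 s: |Δx| = |0 − -2| = 2 m
3–7 s: |Δx| = |2 − 0| = 2 m
7–10 s: |Δx| = |-12 − 2| = 14 m
10–14 s: |Δx| = |-12 − -12| = 0 m
Total path = 18 m; average speed = 18/14 = 9/7 m/s.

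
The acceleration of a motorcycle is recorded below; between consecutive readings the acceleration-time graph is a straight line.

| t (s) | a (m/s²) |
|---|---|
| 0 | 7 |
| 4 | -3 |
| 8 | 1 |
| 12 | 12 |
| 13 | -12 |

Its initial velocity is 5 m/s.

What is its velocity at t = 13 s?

Δv equals the area under the a-t graph; then v = v₀ + Δv.
0–4 s: ½(7 + -3)(4) = 8 m/s
4–8 s: ½(-3 + 1)(4) = -4 m/s
8–12 s: ½(1 + 12)(4) = 26 m/s
12–13 s: ½(12 + -12)(1) = 0 m/s
Δv = 30 m/s, so v(13) = 5 + (30) = 35 m/s.

35 m/s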